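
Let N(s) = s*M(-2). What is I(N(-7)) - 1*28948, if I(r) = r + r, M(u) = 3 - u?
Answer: -29018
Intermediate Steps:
N(s) = 5*s (N(s) = s*(3 - 1*(-2)) = s*(3 + 2) = s*5 = 5*s)
I(r) = 2*r
I(N(-7)) - 1*28948 = 2*(5*(-7)) - 1*28948 = 2*(-35) - 28948 = -70 - 28948 = -29018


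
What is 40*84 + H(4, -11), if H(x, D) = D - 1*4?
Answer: 3345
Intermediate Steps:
H(x, D) = -4 + D (H(x, D) = D - 4 = -4 + D)
40*84 + H(4, -11) = 40*84 + (-4 - 11) = 3360 - 15 = 3345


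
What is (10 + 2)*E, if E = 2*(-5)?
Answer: -120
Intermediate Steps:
E = -10
(10 + 2)*E = (10 + 2)*(-10) = 12*(-10) = -120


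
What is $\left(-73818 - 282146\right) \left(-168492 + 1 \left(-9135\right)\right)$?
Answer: $63228817428$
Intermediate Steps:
$\left(-73818 - 282146\right) \left(-168492 + 1 \left(-9135\right)\right) = - 355964 \left(-168492 - 9135\right) = \left(-355964\right) \left(-177627\right) = 63228817428$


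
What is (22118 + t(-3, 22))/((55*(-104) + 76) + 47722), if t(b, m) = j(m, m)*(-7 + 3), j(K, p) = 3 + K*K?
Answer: 10085/21039 ≈ 0.47935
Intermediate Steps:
j(K, p) = 3 + K**2
t(b, m) = -12 - 4*m**2 (t(b, m) = (3 + m**2)*(-7 + 3) = (3 + m**2)*(-4) = -12 - 4*m**2)
(22118 + t(-3, 22))/((55*(-104) + 76) + 47722) = (22118 + (-12 - 4*22**2))/((55*(-104) + 76) + 47722) = (22118 + (-12 - 4*484))/((-5720 + 76) + 47722) = (22118 + (-12 - 1936))/(-5644 + 47722) = (22118 - 1948)/42078 = 20170*(1/42078) = 10085/21039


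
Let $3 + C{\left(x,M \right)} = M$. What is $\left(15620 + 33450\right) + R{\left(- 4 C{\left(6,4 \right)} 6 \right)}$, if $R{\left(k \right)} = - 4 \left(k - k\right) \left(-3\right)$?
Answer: $49070$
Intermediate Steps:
$C{\left(x,M \right)} = -3 + M$
$R{\left(k \right)} = 0$ ($R{\left(k \right)} = \left(-4\right) 0 \left(-3\right) = 0 \left(-3\right) = 0$)
$\left(15620 + 33450\right) + R{\left(- 4 C{\left(6,4 \right)} 6 \right)} = \left(15620 + 33450\right) + 0 = 49070 + 0 = 49070$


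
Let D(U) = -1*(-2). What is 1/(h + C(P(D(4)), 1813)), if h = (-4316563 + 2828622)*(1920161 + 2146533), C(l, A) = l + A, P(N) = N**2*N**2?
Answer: -1/6051000735225 ≈ -1.6526e-13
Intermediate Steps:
D(U) = 2
P(N) = N**4
C(l, A) = A + l
h = -6051000737054 (h = -1487941*4066694 = -6051000737054)
1/(h + C(P(D(4)), 1813)) = 1/(-6051000737054 + (1813 + 2**4)) = 1/(-6051000737054 + (1813 + 16)) = 1/(-6051000737054 + 1829) = 1/(-6051000735225) = -1/6051000735225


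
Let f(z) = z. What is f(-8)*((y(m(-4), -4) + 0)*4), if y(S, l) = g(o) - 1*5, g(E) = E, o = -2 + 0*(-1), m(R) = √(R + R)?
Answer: 224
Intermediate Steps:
m(R) = √2*√R (m(R) = √(2*R) = √2*√R)
o = -2 (o = -2 + 0 = -2)
y(S, l) = -7 (y(S, l) = -2 - 1*5 = -2 - 5 = -7)
f(-8)*((y(m(-4), -4) + 0)*4) = -8*(-7 + 0)*4 = -(-56)*4 = -8*(-28) = 224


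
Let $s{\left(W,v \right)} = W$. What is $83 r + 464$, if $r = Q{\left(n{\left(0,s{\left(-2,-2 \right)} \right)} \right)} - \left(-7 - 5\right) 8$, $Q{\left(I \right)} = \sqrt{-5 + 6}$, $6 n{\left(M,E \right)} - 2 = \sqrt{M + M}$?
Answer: $8515$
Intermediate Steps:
$n{\left(M,E \right)} = \frac{1}{3} + \frac{\sqrt{2} \sqrt{M}}{6}$ ($n{\left(M,E \right)} = \frac{1}{3} + \frac{\sqrt{M + M}}{6} = \frac{1}{3} + \frac{\sqrt{2 M}}{6} = \frac{1}{3} + \frac{\sqrt{2} \sqrt{M}}{6}$)
$Q{\left(I \right)} = 1$ ($Q{\left(I \right)} = \sqrt{1} = 1$)
$r = 97$ ($r = 1 - \left(-7 - 5\right) 8 = 1 - \left(-12\right) 8 = 1 - -96 = 1 + 96 = 97$)
$83 r + 464 = 83 \cdot 97 + 464 = 8051 + 464 = 8515$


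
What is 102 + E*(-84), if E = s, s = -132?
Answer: 11190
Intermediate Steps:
E = -132
102 + E*(-84) = 102 - 132*(-84) = 102 + 11088 = 11190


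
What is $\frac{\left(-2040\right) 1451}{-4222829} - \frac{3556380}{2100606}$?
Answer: $- \frac{1466684469130}{1478416655729} \approx -0.99206$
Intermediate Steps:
$\frac{\left(-2040\right) 1451}{-4222829} - \frac{3556380}{2100606} = \left(-2960040\right) \left(- \frac{1}{4222829}\right) - \frac{592730}{350101} = \frac{2960040}{4222829} - \frac{592730}{350101} = - \frac{1466684469130}{1478416655729}$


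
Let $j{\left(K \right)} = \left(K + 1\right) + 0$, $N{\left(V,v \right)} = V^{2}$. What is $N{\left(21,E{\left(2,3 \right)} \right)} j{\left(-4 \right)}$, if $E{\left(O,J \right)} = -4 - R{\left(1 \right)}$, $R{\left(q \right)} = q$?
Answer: $-1323$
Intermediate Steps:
$E{\left(O,J \right)} = -5$ ($E{\left(O,J \right)} = -4 - 1 = -5$)
$j{\left(K \right)} = 1 + K$ ($j{\left(K \right)} = \left(1 + K\right) + 0 = 1 + K$)
$N{\left(21,E{\left(2,3 \right)} \right)} j{\left(-4 \right)} = 21^{2} \left(1 - 4\right) = 441 \left(-3\right) = -1323$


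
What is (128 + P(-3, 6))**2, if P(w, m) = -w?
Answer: 17161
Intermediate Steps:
(128 + P(-3, 6))**2 = (128 - 1*(-3))**2 = (128 + 3)**2 = 131**2 = 17161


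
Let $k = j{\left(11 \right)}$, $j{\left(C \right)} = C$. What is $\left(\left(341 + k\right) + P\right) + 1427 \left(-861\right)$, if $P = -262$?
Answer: $-1228557$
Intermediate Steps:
$k = 11$
$\left(\left(341 + k\right) + P\right) + 1427 \left(-861\right) = \left(\left(341 + 11\right) - 262\right) + 1427 \left(-861\right) = \left(352 - 262\right) - 1228647 = 90 - 1228647 = -1228557$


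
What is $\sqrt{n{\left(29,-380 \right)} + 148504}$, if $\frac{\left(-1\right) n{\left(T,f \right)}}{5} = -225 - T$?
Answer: $\sqrt{149774} \approx 387.01$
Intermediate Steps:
$n{\left(T,f \right)} = 1125 + 5 T$ ($n{\left(T,f \right)} = - 5 \left(-225 - T\right) = 1125 + 5 T$)
$\sqrt{n{\left(29,-380 \right)} + 148504} = \sqrt{\left(1125 + 5 \cdot 29\right) + 148504} = \sqrt{\left(1125 + 145\right) + 148504} = \sqrt{1270 + 148504} = \sqrt{149774}$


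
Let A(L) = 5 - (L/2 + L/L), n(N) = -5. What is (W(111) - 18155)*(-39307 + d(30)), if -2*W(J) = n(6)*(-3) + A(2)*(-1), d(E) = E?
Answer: 713309597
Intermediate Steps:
A(L) = 4 - L/2 (A(L) = 5 - (L*(½) + 1) = 5 - (L/2 + 1) = 5 - (1 + L/2) = 5 + (-1 - L/2) = 4 - L/2)
W(J) = -6 (W(J) = -(-5*(-3) + (4 - ½*2)*(-1))/2 = -(15 + (4 - 1)*(-1))/2 = -(15 + 3*(-1))/2 = -(15 - 3)/2 = -½*12 = -6)
(W(111) - 18155)*(-39307 + d(30)) = (-6 - 18155)*(-39307 + 30) = -18161*(-39277) = 713309597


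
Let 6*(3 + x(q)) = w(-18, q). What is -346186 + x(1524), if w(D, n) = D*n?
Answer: -350761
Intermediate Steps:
x(q) = -3 - 3*q (x(q) = -3 + (-18*q)/6 = -3 - 3*q)
-346186 + x(1524) = -346186 + (-3 - 3*1524) = -346186 + (-3 - 4572) = -346186 - 4575 = -350761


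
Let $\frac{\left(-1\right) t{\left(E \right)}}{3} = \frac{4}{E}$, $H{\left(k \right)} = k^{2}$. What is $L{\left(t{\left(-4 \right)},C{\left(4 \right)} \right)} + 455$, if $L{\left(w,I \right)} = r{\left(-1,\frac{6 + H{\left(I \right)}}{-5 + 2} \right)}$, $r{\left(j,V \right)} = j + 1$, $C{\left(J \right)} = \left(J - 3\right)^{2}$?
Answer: $455$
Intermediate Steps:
$t{\left(E \right)} = - \frac{12}{E}$ ($t{\left(E \right)} = - 3 \frac{4}{E} = - \frac{12}{E}$)
$C{\left(J \right)} = \left(-3 + J\right)^{2}$
$r{\left(j,V \right)} = 1 + j$
$L{\left(w,I \right)} = 0$ ($L{\left(w,I \right)} = 1 - 1 = 0$)
$L{\left(t{\left(-4 \right)},C{\left(4 \right)} \right)} + 455 = 0 + 455 = 455$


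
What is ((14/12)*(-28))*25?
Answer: -2450/3 ≈ -816.67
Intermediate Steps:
((14/12)*(-28))*25 = ((14*(1/12))*(-28))*25 = ((7/6)*(-28))*25 = -98/3*25 = -2450/3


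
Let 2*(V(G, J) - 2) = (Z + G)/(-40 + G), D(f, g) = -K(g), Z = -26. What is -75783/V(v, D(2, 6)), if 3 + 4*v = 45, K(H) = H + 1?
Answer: -2980798/89 ≈ -33492.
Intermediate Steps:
K(H) = 1 + H
D(f, g) = -1 - g (D(f, g) = -(1 + g) = -1 - g)
v = 21/2 (v = -¾ + (¼)*45 = -¾ + 45/4 = 21/2 ≈ 10.500)
V(G, J) = 2 + (-26 + G)/(2*(-40 + G)) (V(G, J) = 2 + ((-26 + G)/(-40 + G))/2 = 2 + (-26 + G)/(2*(-40 + G)))
-75783/V(v, D(2, 6)) = -75783*2*(-40 + 21/2)/(-186 + 5*(21/2)) = -75783*(-59/(-186 + 105/2)) = -75783/((½)*(-2/59)*(-267/2)) = -75783/267/118 = -75783*118/267 = -2980798/89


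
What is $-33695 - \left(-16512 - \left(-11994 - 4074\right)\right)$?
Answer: $-33251$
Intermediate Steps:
$-33695 - \left(-16512 - \left(-11994 - 4074\right)\right) = -33695 - \left(-16512 - -16068\right) = -33695 - \left(-16512 + 16068\right) = -33695 - -444 = -33695 + 444 = -33251$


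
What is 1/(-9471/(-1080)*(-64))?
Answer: -45/25256 ≈ -0.0017818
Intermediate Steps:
1/(-9471/(-1080)*(-64)) = 1/(-9471*(-1/1080)*(-64)) = 1/((3157/360)*(-64)) = 1/(-25256/45) = -45/25256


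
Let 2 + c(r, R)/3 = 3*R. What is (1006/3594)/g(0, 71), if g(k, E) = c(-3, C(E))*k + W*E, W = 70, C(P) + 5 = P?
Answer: 503/8931090 ≈ 5.6320e-5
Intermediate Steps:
C(P) = -5 + P
c(r, R) = -6 + 9*R (c(r, R) = -6 + 3*(3*R) = -6 + 9*R)
g(k, E) = 70*E + k*(-51 + 9*E) (g(k, E) = (-6 + 9*(-5 + E))*k + 70*E = (-6 + (-45 + 9*E))*k + 70*E = (-51 + 9*E)*k + 70*E = k*(-51 + 9*E) + 70*E = 70*E + k*(-51 + 9*E))
(1006/3594)/g(0, 71) = (1006/3594)/(70*71 + 3*0*(-17 + 3*71)) = (1006*(1/3594))/(4970 + 3*0*(-17 + 213)) = 503/(1797*(4970 + 3*0*196)) = 503/(1797*(4970 + 0)) = (503/1797)/4970 = (503/1797)*(1/4970) = 503/8931090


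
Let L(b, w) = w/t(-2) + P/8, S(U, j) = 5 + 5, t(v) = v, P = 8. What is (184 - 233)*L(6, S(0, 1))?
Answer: 196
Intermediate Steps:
S(U, j) = 10
L(b, w) = 1 - w/2 (L(b, w) = w/(-2) + 8/8 = w*(-1/2) + 8*(1/8) = -w/2 + 1 = 1 - w/2)
(184 - 233)*L(6, S(0, 1)) = (184 - 233)*(1 - 1/2*10) = -49*(1 - 5) = -49*(-4) = 196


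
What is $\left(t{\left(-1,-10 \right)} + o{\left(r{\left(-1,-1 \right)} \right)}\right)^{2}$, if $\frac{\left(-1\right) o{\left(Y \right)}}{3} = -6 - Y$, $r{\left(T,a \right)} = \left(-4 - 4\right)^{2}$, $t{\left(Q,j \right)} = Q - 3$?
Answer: $42436$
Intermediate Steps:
$t{\left(Q,j \right)} = -3 + Q$
$r{\left(T,a \right)} = 64$ ($r{\left(T,a \right)} = \left(-8\right)^{2} = 64$)
$o{\left(Y \right)} = 18 + 3 Y$ ($o{\left(Y \right)} = - 3 \left(-6 - Y\right) = 18 + 3 Y$)
$\left(t{\left(-1,-10 \right)} + o{\left(r{\left(-1,-1 \right)} \right)}\right)^{2} = \left(\left(-3 - 1\right) + \left(18 + 3 \cdot 64\right)\right)^{2} = \left(-4 + \left(18 + 192\right)\right)^{2} = \left(-4 + 210\right)^{2} = 206^{2} = 42436$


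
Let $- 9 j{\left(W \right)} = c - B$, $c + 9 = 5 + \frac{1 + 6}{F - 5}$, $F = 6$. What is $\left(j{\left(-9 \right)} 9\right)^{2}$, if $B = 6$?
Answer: $9$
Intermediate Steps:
$c = 3$ ($c = -9 + \left(5 + \frac{1 + 6}{6 - 5}\right) = -9 + \left(5 + \frac{7}{1}\right) = -9 + \left(5 + 7 \cdot 1\right) = -9 + \left(5 + 7\right) = -9 + 12 = 3$)
$j{\left(W \right)} = \frac{1}{3}$ ($j{\left(W \right)} = - \frac{3 - 6}{9} = \left(- \frac{1}{9}\right) \left(-3\right) = \frac{1}{3}$)
$\left(j{\left(-9 \right)} 9\right)^{2} = \left(\frac{1}{3} \cdot 9\right)^{2} = 3^{2} = 9$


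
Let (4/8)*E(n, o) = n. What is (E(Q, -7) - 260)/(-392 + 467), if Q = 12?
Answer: -236/75 ≈ -3.1467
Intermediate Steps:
E(n, o) = 2*n
(E(Q, -7) - 260)/(-392 + 467) = (2*12 - 260)/(-392 + 467) = (24 - 260)/75 = -236*1/75 = -236/75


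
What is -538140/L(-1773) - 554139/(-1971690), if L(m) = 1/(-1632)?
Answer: 577208619775113/657230 ≈ 8.7824e+8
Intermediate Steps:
L(m) = -1/1632
-538140/L(-1773) - 554139/(-1971690) = -538140/(-1/1632) - 554139/(-1971690) = -538140*(-1632) - 554139*(-1/1971690) = 878244480 + 184713/657230 = 577208619775113/657230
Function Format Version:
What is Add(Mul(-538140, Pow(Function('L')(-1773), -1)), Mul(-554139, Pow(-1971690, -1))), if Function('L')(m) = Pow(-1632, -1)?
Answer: Rational(577208619775113, 657230) ≈ 8.7824e+8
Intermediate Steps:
Function('L')(m) = Rational(-1, 1632)
Add(Mul(-538140, Pow(Function('L')(-1773), -1)), Mul(-554139, Pow(-1971690, -1))) = Add(Mul(-538140, Pow(Rational(-1, 1632), -1)), Mul(-554139, Pow(-1971690, -1))) = Add(Mul(-538140, -1632), Mul(-554139, Rational(-1, 1971690))) = Add(878244480, Rational(184713, 657230)) = Rational(577208619775113, 657230)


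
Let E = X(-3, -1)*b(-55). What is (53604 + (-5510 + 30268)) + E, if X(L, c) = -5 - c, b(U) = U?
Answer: 78582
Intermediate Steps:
E = 220 (E = (-5 - 1*(-1))*(-55) = (-5 + 1)*(-55) = -4*(-55) = 220)
(53604 + (-5510 + 30268)) + E = (53604 + (-5510 + 30268)) + 220 = (53604 + 24758) + 220 = 78362 + 220 = 78582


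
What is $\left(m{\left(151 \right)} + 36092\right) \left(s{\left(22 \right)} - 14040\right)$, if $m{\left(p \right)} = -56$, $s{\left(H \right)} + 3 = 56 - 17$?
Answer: $-504648144$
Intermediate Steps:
$s{\left(H \right)} = 36$ ($s{\left(H \right)} = -3 + \left(56 - 17\right) = -3 + 39 = 36$)
$\left(m{\left(151 \right)} + 36092\right) \left(s{\left(22 \right)} - 14040\right) = \left(-56 + 36092\right) \left(36 - 14040\right) = 36036 \left(36 - 14040\right) = 36036 \left(-14004\right) = -504648144$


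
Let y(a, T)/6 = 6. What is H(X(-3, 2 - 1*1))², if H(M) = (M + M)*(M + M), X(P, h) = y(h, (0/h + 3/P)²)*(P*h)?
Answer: 2176782336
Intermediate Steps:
y(a, T) = 36 (y(a, T) = 6*6 = 36)
X(P, h) = 36*P*h (X(P, h) = 36*(P*h) = 36*P*h)
H(M) = 4*M² (H(M) = (2*M)*(2*M) = 4*M²)
H(X(-3, 2 - 1*1))² = (4*(36*(-3)*(2 - 1*1))²)² = (4*(36*(-3)*(2 - 1))²)² = (4*(36*(-3)*1)²)² = (4*(-108)²)² = (4*11664)² = 46656² = 2176782336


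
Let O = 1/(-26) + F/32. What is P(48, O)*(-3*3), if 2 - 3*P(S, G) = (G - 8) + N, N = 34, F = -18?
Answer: 14601/208 ≈ 70.197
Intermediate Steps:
O = -125/208 (O = 1/(-26) - 18/32 = 1*(-1/26) - 18*1/32 = -1/26 - 9/16 = -125/208 ≈ -0.60096)
P(S, G) = -8 - G/3 (P(S, G) = 2/3 - ((G - 8) + 34)/3 = 2/3 - ((-8 + G) + 34)/3 = 2/3 - (26 + G)/3 = 2/3 + (-26/3 - G/3) = -8 - G/3)
P(48, O)*(-3*3) = (-8 - 1/3*(-125/208))*(-3*3) = (-8 + 125/624)*(-9) = -4867/624*(-9) = 14601/208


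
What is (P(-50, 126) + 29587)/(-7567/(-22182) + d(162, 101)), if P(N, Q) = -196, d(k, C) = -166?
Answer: -651951162/3674645 ≈ -177.42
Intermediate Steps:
(P(-50, 126) + 29587)/(-7567/(-22182) + d(162, 101)) = (-196 + 29587)/(-7567/(-22182) - 166) = 29391/(-7567*(-1/22182) - 166) = 29391/(7567/22182 - 166) = 29391/(-3674645/22182) = 29391*(-22182/3674645) = -651951162/3674645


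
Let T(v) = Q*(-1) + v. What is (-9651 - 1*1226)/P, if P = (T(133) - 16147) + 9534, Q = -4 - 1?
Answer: 10877/6475 ≈ 1.6798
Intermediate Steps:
Q = -5
T(v) = 5 + v (T(v) = -5*(-1) + v = 5 + v)
P = -6475 (P = ((5 + 133) - 16147) + 9534 = (138 - 16147) + 9534 = -16009 + 9534 = -6475)
(-9651 - 1*1226)/P = (-9651 - 1*1226)/(-6475) = (-9651 - 1226)*(-1/6475) = -10877*(-1/6475) = 10877/6475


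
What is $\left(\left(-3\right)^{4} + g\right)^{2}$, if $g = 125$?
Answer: $42436$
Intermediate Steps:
$\left(\left(-3\right)^{4} + g\right)^{2} = \left(\left(-3\right)^{4} + 125\right)^{2} = \left(81 + 125\right)^{2} = 206^{2} = 42436$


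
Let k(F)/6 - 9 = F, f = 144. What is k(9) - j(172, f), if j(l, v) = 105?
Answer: 3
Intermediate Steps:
k(F) = 54 + 6*F
k(9) - j(172, f) = (54 + 6*9) - 1*105 = (54 + 54) - 105 = 108 - 105 = 3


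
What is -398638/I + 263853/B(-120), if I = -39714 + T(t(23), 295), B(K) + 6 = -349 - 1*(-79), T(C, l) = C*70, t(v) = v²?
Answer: -49846447/61732 ≈ -807.46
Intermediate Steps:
T(C, l) = 70*C
B(K) = -276 (B(K) = -6 + (-349 - 1*(-79)) = -6 + (-349 + 79) = -6 - 270 = -276)
I = -2684 (I = -39714 + 70*23² = -39714 + 70*529 = -39714 + 37030 = -2684)
-398638/I + 263853/B(-120) = -398638/(-2684) + 263853/(-276) = -398638*(-1/2684) + 263853*(-1/276) = 199319/1342 - 87951/92 = -49846447/61732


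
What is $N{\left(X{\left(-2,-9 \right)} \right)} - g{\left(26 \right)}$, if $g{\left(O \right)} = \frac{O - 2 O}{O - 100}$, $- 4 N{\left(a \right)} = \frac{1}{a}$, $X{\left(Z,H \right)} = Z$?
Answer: $- \frac{67}{296} \approx -0.22635$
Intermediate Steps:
$N{\left(a \right)} = - \frac{1}{4 a}$
$g{\left(O \right)} = - \frac{O}{-100 + O}$ ($g{\left(O \right)} = \frac{\left(-1\right) O}{-100 + O} = - \frac{O}{-100 + O}$)
$N{\left(X{\left(-2,-9 \right)} \right)} - g{\left(26 \right)} = - \frac{1}{4 \left(-2\right)} - \left(-1\right) 26 \frac{1}{-100 + 26} = \left(- \frac{1}{4}\right) \left(- \frac{1}{2}\right) - \left(-1\right) 26 \frac{1}{-74} = \frac{1}{8} - \left(-1\right) 26 \left(- \frac{1}{74}\right) = \frac{1}{8} - \frac{13}{37} = - \frac{67}{296}$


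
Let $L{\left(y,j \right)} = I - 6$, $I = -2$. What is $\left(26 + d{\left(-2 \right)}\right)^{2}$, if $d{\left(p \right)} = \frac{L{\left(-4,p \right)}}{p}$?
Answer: $900$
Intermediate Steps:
$L{\left(y,j \right)} = -8$ ($L{\left(y,j \right)} = -2 - 6 = -8$)
$d{\left(p \right)} = - \frac{8}{p}$
$\left(26 + d{\left(-2 \right)}\right)^{2} = \left(26 - \frac{8}{-2}\right)^{2} = \left(26 - -4\right)^{2} = \left(26 + 4\right)^{2} = 30^{2} = 900$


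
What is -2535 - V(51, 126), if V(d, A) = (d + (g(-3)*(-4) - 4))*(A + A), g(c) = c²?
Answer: -5307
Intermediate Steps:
V(d, A) = 2*A*(-40 + d) (V(d, A) = (d + ((-3)²*(-4) - 4))*(A + A) = (d + (9*(-4) - 4))*(2*A) = (d + (-36 - 4))*(2*A) = (d - 40)*(2*A) = (-40 + d)*(2*A) = 2*A*(-40 + d))
-2535 - V(51, 126) = -2535 - 2*126*(-40 + 51) = -2535 - 2*126*11 = -2535 - 1*2772 = -2535 - 2772 = -5307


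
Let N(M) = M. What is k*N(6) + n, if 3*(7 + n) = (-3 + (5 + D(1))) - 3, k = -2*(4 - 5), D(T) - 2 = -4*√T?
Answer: 4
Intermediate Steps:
D(T) = 2 - 4*√T
k = 2 (k = -2*(-1) = 2)
n = -8 (n = -7 + ((-3 + (5 + (2 - 4*√1))) - 3)/3 = -7 + ((-3 + (5 + (2 - 4*1))) - 3)/3 = -7 + ((-3 + (5 + (2 - 4))) - 3)/3 = -7 + ((-3 + (5 - 2)) - 3)/3 = -7 + ((-3 + 3) - 3)/3 = -7 + (0 - 3)/3 = -7 + (⅓)*(-3) = -7 - 1 = -8)
k*N(6) + n = 2*6 - 8 = 12 - 8 = 4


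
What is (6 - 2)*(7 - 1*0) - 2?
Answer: 26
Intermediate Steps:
(6 - 2)*(7 - 1*0) - 2 = 4*(7 + 0) - 2 = 4*7 - 2 = 28 - 2 = 26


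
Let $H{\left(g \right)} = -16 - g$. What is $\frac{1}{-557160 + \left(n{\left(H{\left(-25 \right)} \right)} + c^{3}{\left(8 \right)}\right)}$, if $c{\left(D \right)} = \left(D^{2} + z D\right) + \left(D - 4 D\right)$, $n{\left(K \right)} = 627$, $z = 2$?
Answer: $- \frac{1}{380917} \approx -2.6252 \cdot 10^{-6}$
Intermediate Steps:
$c{\left(D \right)} = D^{2} - D$ ($c{\left(D \right)} = \left(D^{2} + 2 D\right) + \left(D - 4 D\right) = \left(D^{2} + 2 D\right) - 3 D = D^{2} - D$)
$\frac{1}{-557160 + \left(n{\left(H{\left(-25 \right)} \right)} + c^{3}{\left(8 \right)}\right)} = \frac{1}{-557160 + \left(627 + \left(8 \left(-1 + 8\right)\right)^{3}\right)} = \frac{1}{-557160 + \left(627 + \left(8 \cdot 7\right)^{3}\right)} = \frac{1}{-557160 + \left(627 + 56^{3}\right)} = \frac{1}{-557160 + \left(627 + 175616\right)} = \frac{1}{-557160 + 176243} = \frac{1}{-380917} = - \frac{1}{380917}$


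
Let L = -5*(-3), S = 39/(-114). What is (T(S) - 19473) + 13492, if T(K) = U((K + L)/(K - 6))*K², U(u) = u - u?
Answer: -5981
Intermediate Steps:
S = -13/38 (S = 39*(-1/114) = -13/38 ≈ -0.34211)
L = 15
U(u) = 0
T(K) = 0 (T(K) = 0*K² = 0)
(T(S) - 19473) + 13492 = (0 - 19473) + 13492 = -19473 + 13492 = -5981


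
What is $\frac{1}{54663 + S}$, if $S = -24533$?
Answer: $\frac{1}{30130} \approx 3.3189 \cdot 10^{-5}$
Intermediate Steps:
$\frac{1}{54663 + S} = \frac{1}{54663 - 24533} = \frac{1}{30130}$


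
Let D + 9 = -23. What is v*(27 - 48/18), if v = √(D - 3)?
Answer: 73*I*√35/3 ≈ 143.96*I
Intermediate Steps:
D = -32 (D = -9 - 23 = -32)
v = I*√35 (v = √(-32 - 3) = √(-35) = I*√35 ≈ 5.9161*I)
v*(27 - 48/18) = (I*√35)*(27 - 48/18) = (I*√35)*(27 - 48*1/18) = (I*√35)*(27 - 8/3) = (I*√35)*(73/3) = 73*I*√35/3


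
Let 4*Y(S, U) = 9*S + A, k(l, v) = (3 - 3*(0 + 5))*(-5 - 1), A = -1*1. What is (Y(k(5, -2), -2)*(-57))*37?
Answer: -1364523/4 ≈ -3.4113e+5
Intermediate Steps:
A = -1
k(l, v) = 72 (k(l, v) = (3 - 3*5)*(-6) = (3 - 15)*(-6) = -12*(-6) = 72)
Y(S, U) = -¼ + 9*S/4 (Y(S, U) = (9*S - 1)/4 = (-1 + 9*S)/4 = -¼ + 9*S/4)
(Y(k(5, -2), -2)*(-57))*37 = ((-¼ + (9/4)*72)*(-57))*37 = ((-¼ + 162)*(-57))*37 = ((647/4)*(-57))*37 = -36879/4*37 = -1364523/4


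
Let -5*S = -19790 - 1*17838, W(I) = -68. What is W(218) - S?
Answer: -37968/5 ≈ -7593.6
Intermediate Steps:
S = 37628/5 (S = -(-19790 - 1*17838)/5 = -(-19790 - 17838)/5 = -⅕*(-37628) = 37628/5 ≈ 7525.6)
W(218) - S = -68 - 1*37628/5 = -68 - 37628/5 = -37968/5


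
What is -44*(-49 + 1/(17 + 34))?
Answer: 109912/51 ≈ 2155.1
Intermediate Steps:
-44*(-49 + 1/(17 + 34)) = -44*(-49 + 1/51) = -44*(-2498/51) = 109912/51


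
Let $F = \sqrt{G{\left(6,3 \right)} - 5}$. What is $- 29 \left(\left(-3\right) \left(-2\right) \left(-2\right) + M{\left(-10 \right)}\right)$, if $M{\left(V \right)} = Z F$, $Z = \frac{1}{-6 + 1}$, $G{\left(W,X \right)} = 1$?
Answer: $348 + \frac{58 i}{5} \approx 348.0 + 11.6 i$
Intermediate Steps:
$Z = - \frac{1}{5}$ ($Z = \frac{1}{-5} = - \frac{1}{5} \approx -0.2$)
$F = 2 i$ ($F = \sqrt{1 - 5} = \sqrt{-4} = 2 i \approx 2.0 i$)
$M{\left(V \right)} = - \frac{2 i}{5}$
$- 29 \left(\left(-3\right) \left(-2\right) \left(-2\right) + M{\left(-10 \right)}\right) = - 29 \left(\left(-3\right) \left(-2\right) \left(-2\right) - \frac{2 i}{5}\right) = - 29 \left(6 \left(-2\right) - \frac{2 i}{5}\right) = - 29 \left(-12 - \frac{2 i}{5}\right) = 348 + \frac{58 i}{5}$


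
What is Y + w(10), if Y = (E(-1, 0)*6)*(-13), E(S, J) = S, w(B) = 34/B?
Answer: 407/5 ≈ 81.400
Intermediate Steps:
Y = 78 (Y = -1*6*(-13) = -6*(-13) = 78)
Y + w(10) = 78 + 34/10 = 78 + 34*(1/10) = 78 + 17/5 = 407/5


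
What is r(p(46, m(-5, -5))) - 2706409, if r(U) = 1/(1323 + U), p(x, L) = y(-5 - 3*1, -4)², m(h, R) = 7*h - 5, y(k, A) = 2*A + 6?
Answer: -3591404742/1327 ≈ -2.7064e+6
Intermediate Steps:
y(k, A) = 6 + 2*A
m(h, R) = -5 + 7*h
p(x, L) = 4 (p(x, L) = (6 + 2*(-4))² = (6 - 8)² = (-2)² = 4)
r(p(46, m(-5, -5))) - 2706409 = 1/(1323 + 4) - 2706409 = 1/1327 - 2706409 = -3591404742/1327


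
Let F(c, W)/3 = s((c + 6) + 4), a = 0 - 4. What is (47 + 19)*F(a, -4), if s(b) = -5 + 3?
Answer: -396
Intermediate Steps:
s(b) = -2
a = -4
F(c, W) = -6 (F(c, W) = 3*(-2) = -6)
(47 + 19)*F(a, -4) = (47 + 19)*(-6) = 66*(-6) = -396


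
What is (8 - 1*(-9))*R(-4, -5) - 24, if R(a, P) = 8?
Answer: 112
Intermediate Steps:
(8 - 1*(-9))*R(-4, -5) - 24 = (8 - 1*(-9))*8 - 24 = (8 + 9)*8 - 24 = 17*8 - 24 = 136 - 24 = 112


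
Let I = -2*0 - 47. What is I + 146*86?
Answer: 12509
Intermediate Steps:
I = -47 (I = 0 - 47 = -47)
I + 146*86 = -47 + 146*86 = -47 + 12556 = 12509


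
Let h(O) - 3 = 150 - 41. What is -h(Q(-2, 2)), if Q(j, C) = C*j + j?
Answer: -112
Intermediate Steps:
Q(j, C) = j + C*j
h(O) = 112 (h(O) = 3 + (150 - 41) = 3 + 109 = 112)
-h(Q(-2, 2)) = -1*112 = -112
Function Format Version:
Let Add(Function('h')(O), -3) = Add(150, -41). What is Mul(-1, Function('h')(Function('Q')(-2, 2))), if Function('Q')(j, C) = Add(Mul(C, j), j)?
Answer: -112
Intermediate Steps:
Function('Q')(j, C) = Add(j, Mul(C, j))
Function('h')(O) = 112 (Function('h')(O) = Add(3, Add(150, -41)) = Add(3, 109) = 112)
Mul(-1, Function('h')(Function('Q')(-2, 2))) = Mul(-1, 112) = -112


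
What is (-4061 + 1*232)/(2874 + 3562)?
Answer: -3829/6436 ≈ -0.59493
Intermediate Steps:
(-4061 + 1*232)/(2874 + 3562) = (-4061 + 232)/6436 = -3829*1/6436 = -3829/6436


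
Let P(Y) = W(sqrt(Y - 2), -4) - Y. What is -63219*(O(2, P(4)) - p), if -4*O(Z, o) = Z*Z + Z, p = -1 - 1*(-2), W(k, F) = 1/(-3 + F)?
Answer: 316095/2 ≈ 1.5805e+5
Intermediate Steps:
p = 1 (p = -1 + 2 = 1)
P(Y) = -1/7 - Y (P(Y) = 1/(-3 - 4) - Y = 1/(-7) - Y = -1/7 - Y)
O(Z, o) = -Z/4 - Z**2/4 (O(Z, o) = -(Z*Z + Z)/4 = -(Z**2 + Z)/4 = -(Z + Z**2)/4 = -Z/4 - Z**2/4)
-63219*(O(2, P(4)) - p) = -63219*(-1/4*2*(1 + 2) - 1*1) = -63219*(-1/4*2*3 - 1) = -63219*(-3/2 - 1) = -63219*(-5/2) = 316095/2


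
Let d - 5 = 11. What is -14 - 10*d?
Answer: -174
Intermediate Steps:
d = 16 (d = 5 + 11 = 16)
-14 - 10*d = -14 - 10*16 = -14 - 160 = -174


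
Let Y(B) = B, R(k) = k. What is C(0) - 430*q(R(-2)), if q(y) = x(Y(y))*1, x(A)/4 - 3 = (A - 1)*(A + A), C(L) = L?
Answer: -25800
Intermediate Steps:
x(A) = 12 + 8*A*(-1 + A) (x(A) = 12 + 4*((A - 1)*(A + A)) = 12 + 4*((-1 + A)*(2*A)) = 12 + 4*(2*A*(-1 + A)) = 12 + 8*A*(-1 + A))
q(y) = 12 - 8*y + 8*y² (q(y) = (12 - 8*y + 8*y²)*1 = 12 - 8*y + 8*y²)
C(0) - 430*q(R(-2)) = 0 - 430*(12 - 8*(-2) + 8*(-2)²) = 0 - 430*(12 + 16 + 8*4) = 0 - 430*(12 + 16 + 32) = 0 - 430*60 = 0 - 25800 = -25800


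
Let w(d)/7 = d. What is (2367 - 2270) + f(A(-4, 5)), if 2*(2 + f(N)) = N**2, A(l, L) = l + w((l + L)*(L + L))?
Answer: 2273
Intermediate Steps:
w(d) = 7*d
A(l, L) = l + 14*L*(L + l) (A(l, L) = l + 7*((l + L)*(L + L)) = l + 7*((L + l)*(2*L)) = l + 7*(2*L*(L + l)) = l + 14*L*(L + l))
f(N) = -2 + N**2/2
(2367 - 2270) + f(A(-4, 5)) = (2367 - 2270) + (-2 + (-4 + 14*5*(5 - 4))**2/2) = 97 + (-2 + (-4 + 14*5*1)**2/2) = 97 + (-2 + (-4 + 70)**2/2) = 97 + (-2 + (1/2)*66**2) = 97 + (-2 + (1/2)*4356) = 97 + (-2 + 2178) = 97 + 2176 = 2273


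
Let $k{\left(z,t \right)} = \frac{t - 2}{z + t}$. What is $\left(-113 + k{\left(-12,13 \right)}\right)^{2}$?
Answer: $10404$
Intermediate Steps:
$k{\left(z,t \right)} = \frac{-2 + t}{t + z}$
$\left(-113 + k{\left(-12,13 \right)}\right)^{2} = \left(-113 + \frac{-2 + 13}{13 - 12}\right)^{2} = \left(-113 + 1^{-1} \cdot 11\right)^{2} = \left(-113 + 1 \cdot 11\right)^{2} = \left(-113 + 11\right)^{2} = \left(-102\right)^{2} = 10404$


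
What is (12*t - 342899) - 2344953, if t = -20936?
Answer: -2939084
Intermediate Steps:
(12*t - 342899) - 2344953 = (12*(-20936) - 342899) - 2344953 = (-251232 - 342899) - 2344953 = -594131 - 2344953 = -2939084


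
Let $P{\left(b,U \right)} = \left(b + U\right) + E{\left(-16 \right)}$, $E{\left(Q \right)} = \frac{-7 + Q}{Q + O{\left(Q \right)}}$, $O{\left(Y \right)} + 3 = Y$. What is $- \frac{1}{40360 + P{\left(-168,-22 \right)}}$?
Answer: $- \frac{35}{1405973} \approx -2.4894 \cdot 10^{-5}$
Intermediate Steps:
$O{\left(Y \right)} = -3 + Y$
$E{\left(Q \right)} = \frac{-7 + Q}{-3 + 2 Q}$ ($E{\left(Q \right)} = \frac{-7 + Q}{Q + \left(-3 + Q\right)} = \frac{-7 + Q}{-3 + 2 Q}$)
$P{\left(b,U \right)} = \frac{23}{35} + U + b$ ($P{\left(b,U \right)} = \left(b + U\right) + \frac{-7 - 16}{-3 + 2 \left(-16\right)} = \left(U + b\right) + \frac{1}{-3 - 32} \left(-23\right) = \left(U + b\right) + \frac{1}{-35} \left(-23\right) = \left(U + b\right) - - \frac{23}{35} = \left(U + b\right) + \frac{23}{35} = \frac{23}{35} + U + b$)
$- \frac{1}{40360 + P{\left(-168,-22 \right)}} = - \frac{1}{40360 - \frac{6627}{35}} = - \frac{1}{\frac{1405973}{35}} = \left(-1\right) \frac{35}{1405973} = - \frac{35}{1405973}$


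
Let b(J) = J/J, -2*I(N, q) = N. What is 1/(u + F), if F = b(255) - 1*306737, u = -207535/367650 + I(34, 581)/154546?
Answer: -149523255/45864249566612 ≈ -3.2601e-6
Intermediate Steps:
I(N, q) = -N/2
b(J) = 1
u = -84420932/149523255 (u = -207535/367650 - 1/2*34/154546 = -207535*1/367650 - 17*1/154546 = -41507/73530 - 17/154546 = -84420932/149523255 ≈ -0.56460)
F = -306736 (F = 1 - 1*306737 = 1 - 306737 = -306736)
1/(u + F) = 1/(-84420932/149523255 - 306736) = 1/(-45864249566612/149523255) = -149523255/45864249566612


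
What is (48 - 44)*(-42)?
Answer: -168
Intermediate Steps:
(48 - 44)*(-42) = 4*(-42) = -168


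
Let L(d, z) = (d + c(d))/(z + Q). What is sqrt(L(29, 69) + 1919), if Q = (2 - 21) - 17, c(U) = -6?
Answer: 5*sqrt(83622)/33 ≈ 43.814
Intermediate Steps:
Q = -36 (Q = -19 - 17 = -36)
L(d, z) = (-6 + d)/(-36 + z) (L(d, z) = (d - 6)/(z - 36) = (-6 + d)/(-36 + z))
sqrt(L(29, 69) + 1919) = sqrt((-6 + 29)/(-36 + 69) + 1919) = sqrt(23/33 + 1919) = sqrt(63350/33) = 5*sqrt(83622)/33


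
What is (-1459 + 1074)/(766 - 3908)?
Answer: 385/3142 ≈ 0.12253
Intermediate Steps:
(-1459 + 1074)/(766 - 3908) = -385/(-3142) = -385*(-1/3142) = 385/3142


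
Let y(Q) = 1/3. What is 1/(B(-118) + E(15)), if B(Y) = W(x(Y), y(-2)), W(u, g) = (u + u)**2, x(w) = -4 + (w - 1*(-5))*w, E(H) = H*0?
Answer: 1/710755600 ≈ 1.4070e-9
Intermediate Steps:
y(Q) = 1/3
E(H) = 0
x(w) = -4 + w*(5 + w) (x(w) = -4 + (w + 5)*w = -4 + (5 + w)*w = -4 + w*(5 + w))
W(u, g) = 4*u**2 (W(u, g) = (2*u)**2 = 4*u**2)
B(Y) = 4*(-4 + Y**2 + 5*Y)**2
1/(B(-118) + E(15)) = 1/(4*(-4 + (-118)**2 + 5*(-118))**2 + 0) = 1/(4*(-4 + 13924 - 590)**2 + 0) = 1/(4*13330**2 + 0) = 1/(4*177688900 + 0) = 1/(710755600 + 0) = 1/710755600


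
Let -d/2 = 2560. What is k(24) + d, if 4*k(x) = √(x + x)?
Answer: -5120 + √3 ≈ -5118.3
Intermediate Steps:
d = -5120 (d = -2*2560 = -5120)
k(x) = √2*√x/4 (k(x) = √(x + x)/4 = √(2*x)/4 = (√2*√x)/4 = √2*√x/4)
k(24) + d = √2*√24/4 - 5120 = √2*(2*√6)/4 - 5120 = √3 - 5120 = -5120 + √3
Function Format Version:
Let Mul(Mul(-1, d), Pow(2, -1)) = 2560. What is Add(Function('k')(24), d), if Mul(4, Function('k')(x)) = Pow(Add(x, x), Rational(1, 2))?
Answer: Add(-5120, Pow(3, Rational(1, 2))) ≈ -5118.3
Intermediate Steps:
d = -5120 (d = Mul(-2, 2560) = -5120)
Function('k')(x) = Mul(Rational(1, 4), Pow(2, Rational(1, 2)), Pow(x, Rational(1, 2))) (Function('k')(x) = Mul(Rational(1, 4), Pow(Add(x, x), Rational(1, 2))) = Mul(Rational(1, 4), Pow(Mul(2, x), Rational(1, 2))) = Mul(Rational(1, 4), Mul(Pow(2, Rational(1, 2)), Pow(x, Rational(1, 2)))) = Mul(Rational(1, 4), Pow(2, Rational(1, 2)), Pow(x, Rational(1, 2))))
Add(Function('k')(24), d) = Add(Mul(Rational(1, 4), Pow(2, Rational(1, 2)), Pow(24, Rational(1, 2))), -5120) = Add(Mul(Rational(1, 4), Pow(2, Rational(1, 2)), Mul(2, Pow(6, Rational(1, 2)))), -5120) = Add(Pow(3, Rational(1, 2)), -5120) = Add(-5120, Pow(3, Rational(1, 2)))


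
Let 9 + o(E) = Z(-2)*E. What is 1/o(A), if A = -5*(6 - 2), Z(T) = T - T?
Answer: -⅑ ≈ -0.11111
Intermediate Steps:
Z(T) = 0
A = -20 (A = -5*4 = -20)
o(E) = -9 (o(E) = -9 + 0*E = -9 + 0 = -9)
1/o(A) = 1/(-9) = -⅑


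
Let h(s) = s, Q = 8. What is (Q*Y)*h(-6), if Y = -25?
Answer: 1200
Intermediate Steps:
(Q*Y)*h(-6) = (8*(-25))*(-6) = -200*(-6) = 1200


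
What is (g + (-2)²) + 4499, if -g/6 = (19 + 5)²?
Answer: 1047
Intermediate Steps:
g = -3456 (g = -6*(19 + 5)² = -6*24² = -6*576 = -3456)
(g + (-2)²) + 4499 = (-3456 + (-2)²) + 4499 = (-3456 + 4) + 4499 = -3452 + 4499 = 1047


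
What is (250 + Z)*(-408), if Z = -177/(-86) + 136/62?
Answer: -138278340/1333 ≈ -1.0373e+5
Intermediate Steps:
Z = 11335/2666 (Z = -177*(-1/86) + 136*(1/62) = 177/86 + 68/31 = 11335/2666 ≈ 4.2517)
(250 + Z)*(-408) = (250 + 11335/2666)*(-408) = (677835/2666)*(-408) = -138278340/1333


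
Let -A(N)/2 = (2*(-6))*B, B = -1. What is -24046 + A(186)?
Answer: -24070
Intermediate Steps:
A(N) = -24 (A(N) = -2*2*(-6)*(-1) = -(-24)*(-1) = -2*12 = -24)
-24046 + A(186) = -24046 - 24 = -24070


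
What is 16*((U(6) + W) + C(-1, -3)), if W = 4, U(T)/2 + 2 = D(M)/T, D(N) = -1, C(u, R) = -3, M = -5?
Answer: -160/3 ≈ -53.333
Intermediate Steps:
U(T) = -4 - 2/T (U(T) = -4 + 2*(-1/T) = -4 - 2/T)
16*((U(6) + W) + C(-1, -3)) = 16*(((-4 - 2/6) + 4) - 3) = 16*(((-4 - 2*1/6) + 4) - 3) = 16*(((-4 - 1/3) + 4) - 3) = 16*((-13/3 + 4) - 3) = 16*(-1/3 - 3) = 16*(-10/3) = -160/3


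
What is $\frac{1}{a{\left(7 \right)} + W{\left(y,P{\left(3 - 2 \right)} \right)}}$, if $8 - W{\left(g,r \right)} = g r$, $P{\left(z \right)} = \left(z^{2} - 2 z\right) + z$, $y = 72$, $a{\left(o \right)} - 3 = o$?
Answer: $\frac{1}{18} \approx 0.055556$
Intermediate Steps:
$a{\left(o \right)} = 3 + o$
$P{\left(z \right)} = z^{2} - z$
$W{\left(g,r \right)} = 8 - g r$
$\frac{1}{a{\left(7 \right)} + W{\left(y,P{\left(3 - 2 \right)} \right)}} = \frac{1}{\left(3 + 7\right) + \left(8 - 72 \left(3 - 2\right) \left(-1 + \left(3 - 2\right)\right)\right)} = \frac{1}{10 + \left(8 - 72 \left(3 - 2\right) \left(-1 + \left(3 - 2\right)\right)\right)} = \frac{1}{10 + \left(8 - 72 \cdot 1 \left(-1 + 1\right)\right)} = \frac{1}{10 + \left(8 - 72 \cdot 1 \cdot 0\right)} = \frac{1}{10 + \left(8 - 72 \cdot 0\right)} = \frac{1}{10 + \left(8 + 0\right)} = \frac{1}{10 + 8} = \frac{1}{18}$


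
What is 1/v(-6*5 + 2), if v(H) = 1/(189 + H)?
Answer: 161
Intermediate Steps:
1/v(-6*5 + 2) = 1/(1/(189 + (-6*5 + 2))) = 1/(1/(189 + (-30 + 2))) = 1/(1/(189 - 28)) = 1/(1/161) = 161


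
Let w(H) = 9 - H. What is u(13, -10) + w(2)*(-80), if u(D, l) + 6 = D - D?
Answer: -566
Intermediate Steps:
u(D, l) = -6 (u(D, l) = -6 + (D - D) = -6 + 0 = -6)
u(13, -10) + w(2)*(-80) = -6 + (9 - 1*2)*(-80) = -6 + (9 - 2)*(-80) = -6 + 7*(-80) = -6 - 560 = -566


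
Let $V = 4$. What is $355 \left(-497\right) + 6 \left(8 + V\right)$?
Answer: $-176363$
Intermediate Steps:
$355 \left(-497\right) + 6 \left(8 + V\right) = 355 \left(-497\right) + 6 \left(8 + 4\right) = -176435 + 6 \cdot 12 = -176435 + 72 = -176363$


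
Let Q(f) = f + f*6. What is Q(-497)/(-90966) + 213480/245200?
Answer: 126702953/139405395 ≈ 0.90888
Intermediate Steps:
Q(f) = 7*f (Q(f) = f + 6*f = 7*f)
Q(-497)/(-90966) + 213480/245200 = (7*(-497))/(-90966) + 213480/245200 = -3479*(-1/90966) + 213480*(1/245200) = 3479/90966 + 5337/6130 = 126702953/139405395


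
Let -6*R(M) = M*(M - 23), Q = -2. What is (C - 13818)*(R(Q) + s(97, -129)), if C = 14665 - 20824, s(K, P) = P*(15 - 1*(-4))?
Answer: 49130102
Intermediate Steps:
s(K, P) = 19*P (s(K, P) = P*(15 + 4) = P*19 = 19*P)
R(M) = -M*(-23 + M)/6 (R(M) = -M*(M - 23)/6 = -M*(-23 + M)/6)
C = -6159
(C - 13818)*(R(Q) + s(97, -129)) = (-6159 - 13818)*((⅙)*(-2)*(23 - 1*(-2)) + 19*(-129)) = -19977*((⅙)*(-2)*(23 + 2) - 2451) = -19977*((⅙)*(-2)*25 - 2451) = -19977*(-25/3 - 2451) = -19977*(-7378/3) = 49130102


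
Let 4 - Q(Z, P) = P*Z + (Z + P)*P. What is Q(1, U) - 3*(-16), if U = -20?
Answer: -308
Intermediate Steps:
Q(Z, P) = 4 - P*Z - P*(P + Z) (Q(Z, P) = 4 - (P*Z + (Z + P)*P) = 4 - (P*Z + (P + Z)*P) = 4 - (P*Z + P*(P + Z)) = 4 + (-P*Z - P*(P + Z)) = 4 - P*Z - P*(P + Z))
Q(1, U) - 3*(-16) = (4 - 1*(-20)² - 2*(-20)*1) - 3*(-16) = (4 - 1*400 + 40) + 48 = (4 - 400 + 40) + 48 = -356 + 48 = -308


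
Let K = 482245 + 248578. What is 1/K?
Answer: 1/730823 ≈ 1.3683e-6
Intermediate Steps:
K = 730823
1/K = 1/730823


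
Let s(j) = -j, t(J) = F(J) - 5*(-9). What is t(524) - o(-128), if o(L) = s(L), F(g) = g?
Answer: 441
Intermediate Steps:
t(J) = 45 + J (t(J) = J - 5*(-9) = J + 45 = 45 + J)
o(L) = -L
t(524) - o(-128) = (45 + 524) - (-1)*(-128) = 569 - 1*128 = 569 - 128 = 441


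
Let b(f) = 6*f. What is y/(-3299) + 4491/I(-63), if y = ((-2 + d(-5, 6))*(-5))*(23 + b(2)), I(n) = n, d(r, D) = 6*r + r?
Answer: -1691526/23093 ≈ -73.248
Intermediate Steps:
d(r, D) = 7*r
y = 6475 (y = ((-2 + 7*(-5))*(-5))*(23 + 6*2) = ((-2 - 35)*(-5))*(23 + 12) = -37*(-5)*35 = 185*35 = 6475)
y/(-3299) + 4491/I(-63) = 6475/(-3299) + 4491/(-63) = 6475*(-1/3299) + 4491*(-1/63) = -6475/3299 - 499/7 = -1691526/23093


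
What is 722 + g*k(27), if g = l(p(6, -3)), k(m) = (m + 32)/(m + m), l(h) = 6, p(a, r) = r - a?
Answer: 6557/9 ≈ 728.56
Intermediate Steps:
k(m) = (32 + m)/(2*m) (k(m) = (32 + m)/((2*m)) = (32 + m)*(1/(2*m)) = (32 + m)/(2*m))
g = 6
722 + g*k(27) = 722 + 6*((½)*(32 + 27)/27) = 722 + 6*((½)*(1/27)*59) = 722 + 6*(59/54) = 722 + 59/9 = 6557/9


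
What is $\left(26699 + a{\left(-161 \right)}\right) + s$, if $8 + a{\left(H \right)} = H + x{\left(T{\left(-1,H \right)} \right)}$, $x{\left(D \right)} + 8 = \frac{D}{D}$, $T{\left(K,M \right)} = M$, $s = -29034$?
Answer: $-2511$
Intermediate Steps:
$x{\left(D \right)} = -7$ ($x{\left(D \right)} = -8 + \frac{D}{D} = -8 + 1 = -7$)
$a{\left(H \right)} = -15 + H$ ($a{\left(H \right)} = -8 + \left(H - 7\right) = -8 + \left(-7 + H\right) = -15 + H$)
$\left(26699 + a{\left(-161 \right)}\right) + s = \left(26699 - 176\right) - 29034 = 26523 - 29034 = -2511$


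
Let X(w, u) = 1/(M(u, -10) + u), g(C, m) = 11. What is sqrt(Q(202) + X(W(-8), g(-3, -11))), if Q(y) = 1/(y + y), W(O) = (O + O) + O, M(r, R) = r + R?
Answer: sqrt(7878)/303 ≈ 0.29293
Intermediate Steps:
M(r, R) = R + r
W(O) = 3*O (W(O) = 2*O + O = 3*O)
X(w, u) = 1/(-10 + 2*u) (X(w, u) = 1/((-10 + u) + u) = 1/(-10 + 2*u))
Q(y) = 1/(2*y)
sqrt(Q(202) + X(W(-8), g(-3, -11))) = sqrt((1/2)/202 + 1/(2*(-5 + 11))) = sqrt((1/2)*(1/202) + (1/2)/6) = sqrt(1/404 + (1/2)*(1/6)) = sqrt(1/404 + 1/12) = sqrt(26/303) = sqrt(7878)/303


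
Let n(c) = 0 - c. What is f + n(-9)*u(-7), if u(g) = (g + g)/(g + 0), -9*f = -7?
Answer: 169/9 ≈ 18.778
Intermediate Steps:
f = 7/9 (f = -⅑*(-7) = 7/9 ≈ 0.77778)
n(c) = -c
u(g) = 2 (u(g) = (2*g)/g = 2)
f + n(-9)*u(-7) = 7/9 - 1*(-9)*2 = 7/9 + 9*2 = 7/9 + 18 = 169/9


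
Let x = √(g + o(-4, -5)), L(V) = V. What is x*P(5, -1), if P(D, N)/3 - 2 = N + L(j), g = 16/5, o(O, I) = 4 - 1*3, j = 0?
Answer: 3*√105/5 ≈ 6.1482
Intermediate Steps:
o(O, I) = 1 (o(O, I) = 4 - 3 = 1)
g = 16/5 (g = 16*(⅕) = 16/5 ≈ 3.2000)
P(D, N) = 6 + 3*N (P(D, N) = 6 + 3*(N + 0) = 6 + 3*N)
x = √105/5 (x = √(16/5 + 1) = √(21/5) = √105/5 ≈ 2.0494)
x*P(5, -1) = (√105/5)*(6 + 3*(-1)) = (√105/5)*(6 - 3) = (√105/5)*3 = 3*√105/5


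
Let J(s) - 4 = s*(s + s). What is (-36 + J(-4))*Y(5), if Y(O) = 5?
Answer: 0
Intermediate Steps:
J(s) = 4 + 2*s² (J(s) = 4 + s*(s + s) = 4 + s*(2*s) = 4 + 2*s²)
(-36 + J(-4))*Y(5) = (-36 + (4 + 2*(-4)²))*5 = (-36 + (4 + 2*16))*5 = (-36 + (4 + 32))*5 = (-36 + 36)*5 = 0*5 = 0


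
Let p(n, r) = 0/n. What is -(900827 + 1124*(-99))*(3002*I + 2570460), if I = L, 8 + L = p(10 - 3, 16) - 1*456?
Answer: -929721568132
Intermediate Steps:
p(n, r) = 0
L = -464 (L = -8 + (0 - 1*456) = -8 + (0 - 456) = -8 - 456 = -464)
I = -464
-(900827 + 1124*(-99))*(3002*I + 2570460) = -(900827 + 1124*(-99))*(3002*(-464) + 2570460) = -(900827 - 111276)*(-1392928 + 2570460) = -789551*1177532 = -1*929721568132 = -929721568132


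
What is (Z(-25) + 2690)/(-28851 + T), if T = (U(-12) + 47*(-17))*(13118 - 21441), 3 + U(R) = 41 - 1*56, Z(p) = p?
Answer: 533/1354208 ≈ 0.00039359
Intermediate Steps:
U(R) = -18 (U(R) = -3 + (41 - 1*56) = -3 + (41 - 56) = -3 - 15 = -18)
T = 6799891 (T = (-18 + 47*(-17))*(13118 - 21441) = (-18 - 799)*(-8323) = -817*(-8323) = 6799891)
(Z(-25) + 2690)/(-28851 + T) = (-25 + 2690)/(-28851 + 6799891) = 2665/6771040 = 2665*(1/6771040) = 533/1354208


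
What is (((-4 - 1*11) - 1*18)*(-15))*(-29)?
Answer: -14355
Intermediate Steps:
(((-4 - 1*11) - 1*18)*(-15))*(-29) = (((-4 - 11) - 18)*(-15))*(-29) = ((-15 - 18)*(-15))*(-29) = -33*(-15)*(-29) = 495*(-29) = -14355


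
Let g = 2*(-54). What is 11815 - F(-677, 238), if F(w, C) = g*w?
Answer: -61301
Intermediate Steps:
g = -108
F(w, C) = -108*w
11815 - F(-677, 238) = 11815 - (-108)*(-677) = 11815 - 1*73116 = 11815 - 73116 = -61301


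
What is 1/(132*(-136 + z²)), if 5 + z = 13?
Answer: -1/9504 ≈ -0.00010522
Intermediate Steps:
z = 8 (z = -5 + 13 = 8)
1/(132*(-136 + z²)) = 1/(132*(-136 + 8²)) = 1/(132*(-136 + 64)) = 1/(132*(-72)) = 1/(-9504) = -1/9504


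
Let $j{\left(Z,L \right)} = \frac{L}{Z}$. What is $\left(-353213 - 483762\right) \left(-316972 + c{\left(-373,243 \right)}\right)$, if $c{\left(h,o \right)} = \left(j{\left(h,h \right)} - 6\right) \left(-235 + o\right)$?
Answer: $265331118700$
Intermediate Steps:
$c{\left(h,o \right)} = 1175 - 5 o$ ($c{\left(h,o \right)} = \left(\frac{h}{h} - 6\right) \left(-235 + o\right) = \left(1 - 6\right) \left(-235 + o\right) = - 5 \left(-235 + o\right) = 1175 - 5 o$)
$\left(-353213 - 483762\right) \left(-316972 + c{\left(-373,243 \right)}\right) = \left(-353213 - 483762\right) \left(-316972 + \left(1175 - 1215\right)\right) = - 836975 \left(-316972 + \left(1175 - 1215\right)\right) = - 836975 \left(-316972 - 40\right) = \left(-836975\right) \left(-317012\right) = 265331118700$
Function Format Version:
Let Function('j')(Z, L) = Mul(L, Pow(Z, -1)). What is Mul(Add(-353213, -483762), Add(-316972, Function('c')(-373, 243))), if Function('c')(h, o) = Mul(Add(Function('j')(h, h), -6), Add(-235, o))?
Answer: 265331118700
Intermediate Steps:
Function('c')(h, o) = Add(1175, Mul(-5, o)) (Function('c')(h, o) = Mul(Add(Mul(h, Pow(h, -1)), -6), Add(-235, o)) = Mul(Add(1, -6), Add(-235, o)) = Mul(-5, Add(-235, o)) = Add(1175, Mul(-5, o)))
Mul(Add(-353213, -483762), Add(-316972, Function('c')(-373, 243))) = Mul(Add(-353213, -483762), Add(-316972, Add(1175, Mul(-5, 243)))) = Mul(-836975, Add(-316972, Add(1175, -1215))) = Mul(-836975, Add(-316972, -40)) = Mul(-836975, -317012) = 265331118700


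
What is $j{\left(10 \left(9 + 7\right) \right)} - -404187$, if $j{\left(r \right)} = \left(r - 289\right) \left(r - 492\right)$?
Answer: $447015$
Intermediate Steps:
$j{\left(r \right)} = \left(-492 + r\right) \left(-289 + r\right)$ ($j{\left(r \right)} = \left(-289 + r\right) \left(-492 + r\right) = \left(-492 + r\right) \left(-289 + r\right)$)
$j{\left(10 \left(9 + 7\right) \right)} - -404187 = \left(142188 + \left(10 \left(9 + 7\right)\right)^{2} - 781 \cdot 10 \left(9 + 7\right)\right) - -404187 = \left(142188 + \left(10 \cdot 16\right)^{2} - 781 \cdot 10 \cdot 16\right) + 404187 = \left(142188 + 160^{2} - 124960\right) + 404187 = \left(142188 + 25600 - 124960\right) + 404187 = 42828 + 404187 = 447015$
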